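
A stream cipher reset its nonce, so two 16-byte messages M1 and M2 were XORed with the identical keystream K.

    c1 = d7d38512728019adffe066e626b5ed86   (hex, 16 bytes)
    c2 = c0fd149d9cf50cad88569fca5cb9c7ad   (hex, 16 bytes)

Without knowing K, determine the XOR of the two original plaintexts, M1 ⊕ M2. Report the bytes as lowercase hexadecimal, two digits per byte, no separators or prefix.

172e918fee75150077b6f92c7a0c2a2b

c1 ⊕ c2 = (M1 ⊕ K) ⊕ (M2 ⊕ K) = M1 ⊕ M2 — the shared key cancels under XOR.
byte 0: d7 XOR c0 = 17
byte 1: d3 XOR fd = 2e
byte 2: 85 XOR 14 = 91
byte 3: 12 XOR 9d = 8f
byte 4: 72 XOR 9c = ee
byte 5: 80 XOR f5 = 75
byte 6: 19 XOR 0c = 15
byte 7: ad XOR ad = 00
byte 8: ff XOR 88 = 77
byte 9: e0 XOR 56 = b6
byte 10: 66 XOR 9f = f9
byte 11: e6 XOR ca = 2c
byte 12: 26 XOR 5c = 7a
byte 13: b5 XOR b9 = 0c
byte 14: ed XOR c7 = 2a
byte 15: 86 XOR ad = 2b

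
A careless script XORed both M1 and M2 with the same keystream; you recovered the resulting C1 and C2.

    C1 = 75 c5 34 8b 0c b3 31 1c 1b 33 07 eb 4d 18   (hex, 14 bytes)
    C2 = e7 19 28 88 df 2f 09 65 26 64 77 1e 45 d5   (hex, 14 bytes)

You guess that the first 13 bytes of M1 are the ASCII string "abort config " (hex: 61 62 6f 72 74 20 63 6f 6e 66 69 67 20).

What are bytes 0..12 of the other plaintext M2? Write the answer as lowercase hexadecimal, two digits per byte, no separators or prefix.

f3be7371a7bc5b165331199228

First, C1 ⊕ C2 = (M1 ⊕ K) ⊕ (M2 ⊕ K) = M1 ⊕ M2, so the key drops out. Then M2 = (M1 ⊕ M2) ⊕ M1 over the first 13 bytes.
byte 0: (75 ⊕ e7) ⊕ 61 = 92 ⊕ 61 = f3
byte 1: (c5 ⊕ 19) ⊕ 62 = dc ⊕ 62 = be
byte 2: (34 ⊕ 28) ⊕ 6f = 1c ⊕ 6f = 73
byte 3: (8b ⊕ 88) ⊕ 72 = 03 ⊕ 72 = 71
byte 4: (0c ⊕ df) ⊕ 74 = d3 ⊕ 74 = a7
byte 5: (b3 ⊕ 2f) ⊕ 20 = 9c ⊕ 20 = bc
byte 6: (31 ⊕ 09) ⊕ 63 = 38 ⊕ 63 = 5b
byte 7: (1c ⊕ 65) ⊕ 6f = 79 ⊕ 6f = 16
byte 8: (1b ⊕ 26) ⊕ 6e = 3d ⊕ 6e = 53
byte 9: (33 ⊕ 64) ⊕ 66 = 57 ⊕ 66 = 31
byte 10: (07 ⊕ 77) ⊕ 69 = 70 ⊕ 69 = 19
byte 11: (eb ⊕ 1e) ⊕ 67 = f5 ⊕ 67 = 92
byte 12: (4d ⊕ 45) ⊕ 20 = 08 ⊕ 20 = 28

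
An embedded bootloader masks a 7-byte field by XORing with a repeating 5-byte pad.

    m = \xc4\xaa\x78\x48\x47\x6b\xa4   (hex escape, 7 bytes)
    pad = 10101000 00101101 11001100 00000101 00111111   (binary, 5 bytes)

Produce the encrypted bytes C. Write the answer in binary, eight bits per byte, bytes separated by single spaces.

The 5-byte key repeats, so the effective keystream is a8 2d cc 05 3f a8 2d.
byte 0: c4 XOR a8 = 6c
byte 1: aa XOR 2d = 87
byte 2: 78 XOR cc = b4
byte 3: 48 XOR 05 = 4d
byte 4: 47 XOR 3f = 78
byte 5: 6b XOR a8 = c3
byte 6: a4 XOR 2d = 89

01101100 10000111 10110100 01001101 01111000 11000011 10001001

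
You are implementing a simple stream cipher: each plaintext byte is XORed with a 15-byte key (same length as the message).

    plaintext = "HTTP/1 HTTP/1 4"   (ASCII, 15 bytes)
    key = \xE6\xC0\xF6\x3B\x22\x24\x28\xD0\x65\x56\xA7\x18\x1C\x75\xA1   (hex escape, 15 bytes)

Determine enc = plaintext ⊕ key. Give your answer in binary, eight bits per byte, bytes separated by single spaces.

XOR is its own inverse, so applying the key byte-wise gives the result directly.
byte 0: 48 ⊕ e6 = ae
byte 1: 54 ⊕ c0 = 94
byte 2: 54 ⊕ f6 = a2
byte 3: 50 ⊕ 3b = 6b
byte 4: 2f ⊕ 22 = 0d
byte 5: 31 ⊕ 24 = 15
byte 6: 20 ⊕ 28 = 08
byte 7: 48 ⊕ d0 = 98
byte 8: 54 ⊕ 65 = 31
byte 9: 54 ⊕ 56 = 02
byte 10: 50 ⊕ a7 = f7
byte 11: 2f ⊕ 18 = 37
byte 12: 31 ⊕ 1c = 2d
byte 13: 20 ⊕ 75 = 55
byte 14: 34 ⊕ a1 = 95

10101110 10010100 10100010 01101011 00001101 00010101 00001000 10011000 00110001 00000010 11110111 00110111 00101101 01010101 10010101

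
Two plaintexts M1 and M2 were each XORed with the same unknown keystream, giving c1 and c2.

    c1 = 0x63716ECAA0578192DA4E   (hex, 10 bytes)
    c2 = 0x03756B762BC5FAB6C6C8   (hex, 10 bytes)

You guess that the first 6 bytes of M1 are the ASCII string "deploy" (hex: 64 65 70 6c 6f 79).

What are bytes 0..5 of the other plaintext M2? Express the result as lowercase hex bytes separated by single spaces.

First, c1 ⊕ c2 = (M1 ⊕ K) ⊕ (M2 ⊕ K) = M1 ⊕ M2, so the key drops out. Then M2 = (M1 ⊕ M2) ⊕ M1 over the first 6 bytes.
byte 0: (63 ⊕ 03) ⊕ 64 = 60 ⊕ 64 = 04
byte 1: (71 ⊕ 75) ⊕ 65 = 04 ⊕ 65 = 61
byte 2: (6e ⊕ 6b) ⊕ 70 = 05 ⊕ 70 = 75
byte 3: (ca ⊕ 76) ⊕ 6c = bc ⊕ 6c = d0
byte 4: (a0 ⊕ 2b) ⊕ 6f = 8b ⊕ 6f = e4
byte 5: (57 ⊕ c5) ⊕ 79 = 92 ⊕ 79 = eb

04 61 75 d0 e4 eb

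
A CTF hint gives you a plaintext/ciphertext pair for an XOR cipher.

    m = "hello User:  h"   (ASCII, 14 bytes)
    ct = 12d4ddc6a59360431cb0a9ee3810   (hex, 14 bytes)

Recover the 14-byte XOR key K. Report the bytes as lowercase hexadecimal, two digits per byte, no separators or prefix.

7ab1b1aacab3353079c293ce1878

Since ct = m ⊕ K, XORing both sides with m gives K = m ⊕ ct.
68 xor 12 = 7a
65 xor d4 = b1
6c xor dd = b1
6c xor c6 = aa
6f xor a5 = ca
20 xor 93 = b3
55 xor 60 = 35
73 xor 43 = 30
65 xor 1c = 79
72 xor b0 = c2
3a xor a9 = 93
20 xor ee = ce
20 xor 38 = 18
68 xor 10 = 78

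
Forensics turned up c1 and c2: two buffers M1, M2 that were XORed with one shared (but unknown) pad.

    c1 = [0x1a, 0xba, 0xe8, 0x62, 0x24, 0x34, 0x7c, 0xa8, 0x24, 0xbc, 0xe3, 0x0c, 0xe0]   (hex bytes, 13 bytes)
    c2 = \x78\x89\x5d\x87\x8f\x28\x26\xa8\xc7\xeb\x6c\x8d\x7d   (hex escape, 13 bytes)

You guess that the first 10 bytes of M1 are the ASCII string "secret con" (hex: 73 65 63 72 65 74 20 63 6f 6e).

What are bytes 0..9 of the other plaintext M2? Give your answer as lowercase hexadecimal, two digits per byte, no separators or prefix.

First, c1 ⊕ c2 = (M1 ⊕ K) ⊕ (M2 ⊕ K) = M1 ⊕ M2, so the key drops out. Then M2 = (M1 ⊕ M2) ⊕ M1 over the first 10 bytes.
byte 0: (1a ^ 78) ^ 73 = 62 ^ 73 = 11
byte 1: (ba ^ 89) ^ 65 = 33 ^ 65 = 56
byte 2: (e8 ^ 5d) ^ 63 = b5 ^ 63 = d6
byte 3: (62 ^ 87) ^ 72 = e5 ^ 72 = 97
byte 4: (24 ^ 8f) ^ 65 = ab ^ 65 = ce
byte 5: (34 ^ 28) ^ 74 = 1c ^ 74 = 68
byte 6: (7c ^ 26) ^ 20 = 5a ^ 20 = 7a
byte 7: (a8 ^ a8) ^ 63 = 00 ^ 63 = 63
byte 8: (24 ^ c7) ^ 6f = e3 ^ 6f = 8c
byte 9: (bc ^ eb) ^ 6e = 57 ^ 6e = 39

1156d697ce687a638c39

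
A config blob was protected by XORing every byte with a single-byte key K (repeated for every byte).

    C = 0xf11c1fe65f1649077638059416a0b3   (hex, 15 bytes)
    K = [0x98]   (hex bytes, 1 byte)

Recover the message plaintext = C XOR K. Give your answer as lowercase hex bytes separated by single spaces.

The 1-byte key repeats, so the effective keystream is 98 98 98 98 98 98 98 98 98 98 98 98 98 98 98.
byte 0: 11110001 ^ 10011000 = 01101001
byte 1: 00011100 ^ 10011000 = 10000100
byte 2: 00011111 ^ 10011000 = 10000111
byte 3: 11100110 ^ 10011000 = 01111110
byte 4: 01011111 ^ 10011000 = 11000111
byte 5: 00010110 ^ 10011000 = 10001110
byte 6: 01001001 ^ 10011000 = 11010001
byte 7: 00000111 ^ 10011000 = 10011111
byte 8: 01110110 ^ 10011000 = 11101110
byte 9: 00111000 ^ 10011000 = 10100000
byte 10: 00000101 ^ 10011000 = 10011101
byte 11: 10010100 ^ 10011000 = 00001100
byte 12: 00010110 ^ 10011000 = 10001110
byte 13: 10100000 ^ 10011000 = 00111000
byte 14: 10110011 ^ 10011000 = 00101011

69 84 87 7e c7 8e d1 9f ee a0 9d 0c 8e 38 2b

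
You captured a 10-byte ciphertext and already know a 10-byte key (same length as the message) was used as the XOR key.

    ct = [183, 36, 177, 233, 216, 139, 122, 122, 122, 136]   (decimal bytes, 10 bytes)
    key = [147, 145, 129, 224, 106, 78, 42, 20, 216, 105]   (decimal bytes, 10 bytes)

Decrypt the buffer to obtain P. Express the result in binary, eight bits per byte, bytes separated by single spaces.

XOR is its own inverse, so applying the key byte-wise gives the result directly.
byte 0: 10110111 ⊕ 10010011 = 00100100
byte 1: 00100100 ⊕ 10010001 = 10110101
byte 2: 10110001 ⊕ 10000001 = 00110000
byte 3: 11101001 ⊕ 11100000 = 00001001
byte 4: 11011000 ⊕ 01101010 = 10110010
byte 5: 10001011 ⊕ 01001110 = 11000101
byte 6: 01111010 ⊕ 00101010 = 01010000
byte 7: 01111010 ⊕ 00010100 = 01101110
byte 8: 01111010 ⊕ 11011000 = 10100010
byte 9: 10001000 ⊕ 01101001 = 11100001

00100100 10110101 00110000 00001001 10110010 11000101 01010000 01101110 10100010 11100001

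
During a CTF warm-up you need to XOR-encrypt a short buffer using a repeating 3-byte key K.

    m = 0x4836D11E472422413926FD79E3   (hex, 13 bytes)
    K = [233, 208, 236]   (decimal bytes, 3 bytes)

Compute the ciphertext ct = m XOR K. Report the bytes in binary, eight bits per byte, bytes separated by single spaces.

10100001 11100110 00111101 11110111 10010111 11001000 11001011 10010001 11010101 11001111 00101101 10010101 00001010

The 3-byte key repeats, so the effective keystream is e9 d0 ec e9 d0 ec e9 d0 ec e9 d0 ec e9.
byte 0:  72 ⊕ 233 = 161
byte 1:  54 ⊕ 208 = 230
byte 2: 209 ⊕ 236 =  61
byte 3:  30 ⊕ 233 = 247
byte 4:  71 ⊕ 208 = 151
byte 5:  36 ⊕ 236 = 200
byte 6:  34 ⊕ 233 = 203
byte 7:  65 ⊕ 208 = 145
byte 8:  57 ⊕ 236 = 213
byte 9:  38 ⊕ 233 = 207
byte 10: 253 ⊕ 208 =  45
byte 11: 121 ⊕ 236 = 149
byte 12: 227 ⊕ 233 =  10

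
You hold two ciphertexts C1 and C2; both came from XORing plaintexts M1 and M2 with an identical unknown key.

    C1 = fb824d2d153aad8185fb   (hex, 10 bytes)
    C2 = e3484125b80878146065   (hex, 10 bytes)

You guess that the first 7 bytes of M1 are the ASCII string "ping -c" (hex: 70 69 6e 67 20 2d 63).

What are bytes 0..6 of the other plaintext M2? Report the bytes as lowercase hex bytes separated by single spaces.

First, C1 ⊕ C2 = (M1 ⊕ K) ⊕ (M2 ⊕ K) = M1 ⊕ M2, so the key drops out. Then M2 = (M1 ⊕ M2) ⊕ M1 over the first 7 bytes.
byte 0: (fb XOR e3) XOR 70 = 18 XOR 70 = 68
byte 1: (82 XOR 48) XOR 69 = ca XOR 69 = a3
byte 2: (4d XOR 41) XOR 6e = 0c XOR 6e = 62
byte 3: (2d XOR 25) XOR 67 = 08 XOR 67 = 6f
byte 4: (15 XOR b8) XOR 20 = ad XOR 20 = 8d
byte 5: (3a XOR 08) XOR 2d = 32 XOR 2d = 1f
byte 6: (ad XOR 78) XOR 63 = d5 XOR 63 = b6

68 a3 62 6f 8d 1f b6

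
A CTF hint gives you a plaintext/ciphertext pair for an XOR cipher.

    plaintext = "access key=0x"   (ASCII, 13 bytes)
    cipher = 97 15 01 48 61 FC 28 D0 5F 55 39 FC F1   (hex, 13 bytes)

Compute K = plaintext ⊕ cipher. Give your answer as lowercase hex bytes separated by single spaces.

f6 76 62 2d 12 8f 08 bb 3a 2c 04 cc 89

Since cipher = plaintext ⊕ K, XORing both sides with plaintext gives K = plaintext ⊕ cipher.
byte 0: 61 xor 97 = f6
byte 1: 63 xor 15 = 76
byte 2: 63 xor 01 = 62
byte 3: 65 xor 48 = 2d
byte 4: 73 xor 61 = 12
byte 5: 73 xor fc = 8f
byte 6: 20 xor 28 = 08
byte 7: 6b xor d0 = bb
byte 8: 65 xor 5f = 3a
byte 9: 79 xor 55 = 2c
byte 10: 3d xor 39 = 04
byte 11: 30 xor fc = cc
byte 12: 78 xor f1 = 89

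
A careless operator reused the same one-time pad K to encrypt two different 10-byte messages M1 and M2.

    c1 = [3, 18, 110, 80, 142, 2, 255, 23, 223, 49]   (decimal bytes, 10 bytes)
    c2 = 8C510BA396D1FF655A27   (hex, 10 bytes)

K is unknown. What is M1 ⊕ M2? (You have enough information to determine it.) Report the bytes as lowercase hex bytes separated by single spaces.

c1 ⊕ c2 = (M1 ⊕ K) ⊕ (M2 ⊕ K) = M1 ⊕ M2 — the shared key cancels under XOR.
03 ⊕ 8c = 8f
12 ⊕ 51 = 43
6e ⊕ 0b = 65
50 ⊕ a3 = f3
8e ⊕ 96 = 18
02 ⊕ d1 = d3
ff ⊕ ff = 00
17 ⊕ 65 = 72
df ⊕ 5a = 85
31 ⊕ 27 = 16

8f 43 65 f3 18 d3 00 72 85 16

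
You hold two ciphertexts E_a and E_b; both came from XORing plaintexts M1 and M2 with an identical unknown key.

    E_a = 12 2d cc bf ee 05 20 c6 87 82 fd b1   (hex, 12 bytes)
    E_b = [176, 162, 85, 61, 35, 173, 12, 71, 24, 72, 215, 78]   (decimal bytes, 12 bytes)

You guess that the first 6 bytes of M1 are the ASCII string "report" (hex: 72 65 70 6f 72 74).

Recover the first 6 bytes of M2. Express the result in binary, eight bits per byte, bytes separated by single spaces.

11010000 11101010 11101001 11101101 10111111 11011100

First, E_a ⊕ E_b = (M1 ⊕ K) ⊕ (M2 ⊕ K) = M1 ⊕ M2, so the key drops out. Then M2 = (M1 ⊕ M2) ⊕ M1 over the first 6 bytes.
byte 0: (12 ^ b0) ^ 72 = a2 ^ 72 = d0
byte 1: (2d ^ a2) ^ 65 = 8f ^ 65 = ea
byte 2: (cc ^ 55) ^ 70 = 99 ^ 70 = e9
byte 3: (bf ^ 3d) ^ 6f = 82 ^ 6f = ed
byte 4: (ee ^ 23) ^ 72 = cd ^ 72 = bf
byte 5: (05 ^ ad) ^ 74 = a8 ^ 74 = dc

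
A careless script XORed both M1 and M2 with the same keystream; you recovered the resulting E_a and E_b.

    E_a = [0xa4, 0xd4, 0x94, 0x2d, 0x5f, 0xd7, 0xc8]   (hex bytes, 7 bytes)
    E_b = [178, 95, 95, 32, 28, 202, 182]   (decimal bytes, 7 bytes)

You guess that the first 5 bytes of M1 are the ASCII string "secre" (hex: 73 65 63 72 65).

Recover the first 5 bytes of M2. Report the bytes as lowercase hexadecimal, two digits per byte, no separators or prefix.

First, E_a ⊕ E_b = (M1 ⊕ K) ⊕ (M2 ⊕ K) = M1 ⊕ M2, so the key drops out. Then M2 = (M1 ⊕ M2) ⊕ M1 over the first 5 bytes.
byte 0: (a4 xor b2) xor 73 = 16 xor 73 = 65
byte 1: (d4 xor 5f) xor 65 = 8b xor 65 = ee
byte 2: (94 xor 5f) xor 63 = cb xor 63 = a8
byte 3: (2d xor 20) xor 72 = 0d xor 72 = 7f
byte 4: (5f xor 1c) xor 65 = 43 xor 65 = 26

65eea87f26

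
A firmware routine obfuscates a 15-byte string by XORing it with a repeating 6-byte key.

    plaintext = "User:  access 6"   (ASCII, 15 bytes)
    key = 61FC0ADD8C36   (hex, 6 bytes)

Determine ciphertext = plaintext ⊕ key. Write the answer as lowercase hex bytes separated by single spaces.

The 6-byte key repeats, so the effective keystream is 61 fc 0a dd 8c 36 61 fc 0a dd 8c 36 61 fc 0a.
byte 0:  85 ^  97 =  52
byte 1: 115 ^ 252 = 143
byte 2: 101 ^  10 = 111
byte 3: 114 ^ 221 = 175
byte 4:  58 ^ 140 = 182
byte 5:  32 ^  54 =  22
byte 6:  32 ^  97 =  65
byte 7:  97 ^ 252 = 157
byte 8:  99 ^  10 = 105
byte 9:  99 ^ 221 = 190
byte 10: 101 ^ 140 = 233
byte 11: 115 ^  54 =  69
byte 12: 115 ^  97 =  18
byte 13:  32 ^ 252 = 220
byte 14:  54 ^  10 =  60

34 8f 6f af b6 16 41 9d 69 be e9 45 12 dc 3c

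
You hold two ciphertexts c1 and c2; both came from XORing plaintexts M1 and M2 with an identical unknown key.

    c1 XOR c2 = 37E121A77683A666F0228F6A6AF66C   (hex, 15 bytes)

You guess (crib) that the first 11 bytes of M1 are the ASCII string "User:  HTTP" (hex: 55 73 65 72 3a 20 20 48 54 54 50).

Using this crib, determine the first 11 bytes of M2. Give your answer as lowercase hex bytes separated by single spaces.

62 92 44 d5 4c a3 86 2e a4 76 df

Since c1 ⊕ c2 = M1 ⊕ M2, XORing with the guessed M1 bytes yields the corresponding M2 bytes: M2 = (c1 ⊕ c2) ⊕ M1.
37 XOR 55 = 62
e1 XOR 73 = 92
21 XOR 65 = 44
a7 XOR 72 = d5
76 XOR 3a = 4c
83 XOR 20 = a3
a6 XOR 20 = 86
66 XOR 48 = 2e
f0 XOR 54 = a4
22 XOR 54 = 76
8f XOR 50 = df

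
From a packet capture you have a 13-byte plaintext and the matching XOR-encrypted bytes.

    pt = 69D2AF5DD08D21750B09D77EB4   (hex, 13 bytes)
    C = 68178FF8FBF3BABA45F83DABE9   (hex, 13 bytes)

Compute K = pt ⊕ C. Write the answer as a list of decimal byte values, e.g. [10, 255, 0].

Since C = pt ⊕ K, XORing both sides with pt gives K = pt ⊕ C.
byte 0: 69 XOR 68 = 01
byte 1: d2 XOR 17 = c5
byte 2: af XOR 8f = 20
byte 3: 5d XOR f8 = a5
byte 4: d0 XOR fb = 2b
byte 5: 8d XOR f3 = 7e
byte 6: 21 XOR ba = 9b
byte 7: 75 XOR ba = cf
byte 8: 0b XOR 45 = 4e
byte 9: 09 XOR f8 = f1
byte 10: d7 XOR 3d = ea
byte 11: 7e XOR ab = d5
byte 12: b4 XOR e9 = 5d

[1, 197, 32, 165, 43, 126, 155, 207, 78, 241, 234, 213, 93]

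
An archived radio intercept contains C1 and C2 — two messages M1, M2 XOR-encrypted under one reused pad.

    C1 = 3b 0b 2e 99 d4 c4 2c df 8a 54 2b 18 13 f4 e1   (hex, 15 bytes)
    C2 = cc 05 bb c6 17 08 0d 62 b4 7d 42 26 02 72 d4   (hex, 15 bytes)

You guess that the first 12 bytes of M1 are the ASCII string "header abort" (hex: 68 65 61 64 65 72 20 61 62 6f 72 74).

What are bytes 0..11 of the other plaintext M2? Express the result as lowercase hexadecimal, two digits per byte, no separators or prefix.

First, C1 ⊕ C2 = (M1 ⊕ K) ⊕ (M2 ⊕ K) = M1 ⊕ M2, so the key drops out. Then M2 = (M1 ⊕ M2) ⊕ M1 over the first 12 bytes.
byte 0: (3b XOR cc) XOR 68 = f7 XOR 68 = 9f
byte 1: (0b XOR 05) XOR 65 = 0e XOR 65 = 6b
byte 2: (2e XOR bb) XOR 61 = 95 XOR 61 = f4
byte 3: (99 XOR c6) XOR 64 = 5f XOR 64 = 3b
byte 4: (d4 XOR 17) XOR 65 = c3 XOR 65 = a6
byte 5: (c4 XOR 08) XOR 72 = cc XOR 72 = be
byte 6: (2c XOR 0d) XOR 20 = 21 XOR 20 = 01
byte 7: (df XOR 62) XOR 61 = bd XOR 61 = dc
byte 8: (8a XOR b4) XOR 62 = 3e XOR 62 = 5c
byte 9: (54 XOR 7d) XOR 6f = 29 XOR 6f = 46
byte 10: (2b XOR 42) XOR 72 = 69 XOR 72 = 1b
byte 11: (18 XOR 26) XOR 74 = 3e XOR 74 = 4a

9f6bf43ba6be01dc5c461b4a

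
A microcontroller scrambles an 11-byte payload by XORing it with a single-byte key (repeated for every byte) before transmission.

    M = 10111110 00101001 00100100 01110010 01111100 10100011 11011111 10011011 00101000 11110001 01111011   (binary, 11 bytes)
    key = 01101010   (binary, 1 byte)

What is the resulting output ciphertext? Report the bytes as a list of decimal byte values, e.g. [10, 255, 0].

[212, 67, 78, 24, 22, 201, 181, 241, 66, 155, 17]

The 1-byte key repeats, so the effective keystream is 6a 6a 6a 6a 6a 6a 6a 6a 6a 6a 6a.
byte 0: be XOR 6a = d4
byte 1: 29 XOR 6a = 43
byte 2: 24 XOR 6a = 4e
byte 3: 72 XOR 6a = 18
byte 4: 7c XOR 6a = 16
byte 5: a3 XOR 6a = c9
byte 6: df XOR 6a = b5
byte 7: 9b XOR 6a = f1
byte 8: 28 XOR 6a = 42
byte 9: f1 XOR 6a = 9b
byte 10: 7b XOR 6a = 11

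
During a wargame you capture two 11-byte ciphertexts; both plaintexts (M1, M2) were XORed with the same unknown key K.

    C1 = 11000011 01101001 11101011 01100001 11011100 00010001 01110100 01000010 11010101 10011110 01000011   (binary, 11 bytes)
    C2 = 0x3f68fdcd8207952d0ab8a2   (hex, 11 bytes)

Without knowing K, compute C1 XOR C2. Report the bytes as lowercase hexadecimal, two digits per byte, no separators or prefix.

fc0116ac5e16e16fdf26e1

C1 ⊕ C2 = (M1 ⊕ K) ⊕ (M2 ⊕ K) = M1 ⊕ M2 — the shared key cancels under XOR.
c3 xor 3f = fc
69 xor 68 = 01
eb xor fd = 16
61 xor cd = ac
dc xor 82 = 5e
11 xor 07 = 16
74 xor 95 = e1
42 xor 2d = 6f
d5 xor 0a = df
9e xor b8 = 26
43 xor a2 = e1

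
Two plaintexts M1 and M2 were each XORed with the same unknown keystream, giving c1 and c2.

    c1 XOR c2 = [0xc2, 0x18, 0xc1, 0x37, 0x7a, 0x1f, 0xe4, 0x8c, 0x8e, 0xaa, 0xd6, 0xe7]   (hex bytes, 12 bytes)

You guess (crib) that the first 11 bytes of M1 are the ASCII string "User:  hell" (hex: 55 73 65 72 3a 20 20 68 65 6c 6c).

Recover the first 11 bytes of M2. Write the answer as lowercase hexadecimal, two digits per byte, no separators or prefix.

Since c1 ⊕ c2 = M1 ⊕ M2, XORing with the guessed M1 bytes yields the corresponding M2 bytes: M2 = (c1 ⊕ c2) ⊕ M1.
byte 0: c2 ⊕ 55 = 97
byte 1: 18 ⊕ 73 = 6b
byte 2: c1 ⊕ 65 = a4
byte 3: 37 ⊕ 72 = 45
byte 4: 7a ⊕ 3a = 40
byte 5: 1f ⊕ 20 = 3f
byte 6: e4 ⊕ 20 = c4
byte 7: 8c ⊕ 68 = e4
byte 8: 8e ⊕ 65 = eb
byte 9: aa ⊕ 6c = c6
byte 10: d6 ⊕ 6c = ba

976ba445403fc4e4ebc6ba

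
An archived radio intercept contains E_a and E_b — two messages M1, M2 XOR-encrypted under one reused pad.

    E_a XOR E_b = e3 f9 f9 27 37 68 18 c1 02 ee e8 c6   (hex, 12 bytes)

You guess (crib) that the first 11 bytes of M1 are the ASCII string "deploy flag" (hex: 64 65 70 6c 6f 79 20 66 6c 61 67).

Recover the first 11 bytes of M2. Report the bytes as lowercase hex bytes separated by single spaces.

87 9c 89 4b 58 11 38 a7 6e 8f 8f

Since E_a ⊕ E_b = M1 ⊕ M2, XORing with the guessed M1 bytes yields the corresponding M2 bytes: M2 = (E_a ⊕ E_b) ⊕ M1.
11100011 XOR 01100100 = 10000111
11111001 XOR 01100101 = 10011100
11111001 XOR 01110000 = 10001001
00100111 XOR 01101100 = 01001011
00110111 XOR 01101111 = 01011000
01101000 XOR 01111001 = 00010001
00011000 XOR 00100000 = 00111000
11000001 XOR 01100110 = 10100111
00000010 XOR 01101100 = 01101110
11101110 XOR 01100001 = 10001111
11101000 XOR 01100111 = 10001111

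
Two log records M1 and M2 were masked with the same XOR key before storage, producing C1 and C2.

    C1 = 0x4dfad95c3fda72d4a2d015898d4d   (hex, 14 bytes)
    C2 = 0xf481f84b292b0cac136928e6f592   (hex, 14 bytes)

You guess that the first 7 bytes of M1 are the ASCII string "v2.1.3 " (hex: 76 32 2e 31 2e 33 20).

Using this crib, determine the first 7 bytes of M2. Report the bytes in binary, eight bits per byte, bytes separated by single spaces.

11001111 01001001 00001111 00100110 00111000 11000010 01011110

First, C1 ⊕ C2 = (M1 ⊕ K) ⊕ (M2 ⊕ K) = M1 ⊕ M2, so the key drops out. Then M2 = (M1 ⊕ M2) ⊕ M1 over the first 7 bytes.
byte 0: (4d XOR f4) XOR 76 = b9 XOR 76 = cf
byte 1: (fa XOR 81) XOR 32 = 7b XOR 32 = 49
byte 2: (d9 XOR f8) XOR 2e = 21 XOR 2e = 0f
byte 3: (5c XOR 4b) XOR 31 = 17 XOR 31 = 26
byte 4: (3f XOR 29) XOR 2e = 16 XOR 2e = 38
byte 5: (da XOR 2b) XOR 33 = f1 XOR 33 = c2
byte 6: (72 XOR 0c) XOR 20 = 7e XOR 20 = 5e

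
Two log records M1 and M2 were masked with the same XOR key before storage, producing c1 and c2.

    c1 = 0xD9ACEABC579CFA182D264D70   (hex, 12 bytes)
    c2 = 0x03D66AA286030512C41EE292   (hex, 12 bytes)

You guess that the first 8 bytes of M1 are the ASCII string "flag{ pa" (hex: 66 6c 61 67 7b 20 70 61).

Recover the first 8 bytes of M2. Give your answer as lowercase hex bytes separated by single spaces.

bc 16 e1 79 aa bf 8f 6b

First, c1 ⊕ c2 = (M1 ⊕ K) ⊕ (M2 ⊕ K) = M1 ⊕ M2, so the key drops out. Then M2 = (M1 ⊕ M2) ⊕ M1 over the first 8 bytes.
byte 0: (d9 ⊕ 03) ⊕ 66 = da ⊕ 66 = bc
byte 1: (ac ⊕ d6) ⊕ 6c = 7a ⊕ 6c = 16
byte 2: (ea ⊕ 6a) ⊕ 61 = 80 ⊕ 61 = e1
byte 3: (bc ⊕ a2) ⊕ 67 = 1e ⊕ 67 = 79
byte 4: (57 ⊕ 86) ⊕ 7b = d1 ⊕ 7b = aa
byte 5: (9c ⊕ 03) ⊕ 20 = 9f ⊕ 20 = bf
byte 6: (fa ⊕ 05) ⊕ 70 = ff ⊕ 70 = 8f
byte 7: (18 ⊕ 12) ⊕ 61 = 0a ⊕ 61 = 6b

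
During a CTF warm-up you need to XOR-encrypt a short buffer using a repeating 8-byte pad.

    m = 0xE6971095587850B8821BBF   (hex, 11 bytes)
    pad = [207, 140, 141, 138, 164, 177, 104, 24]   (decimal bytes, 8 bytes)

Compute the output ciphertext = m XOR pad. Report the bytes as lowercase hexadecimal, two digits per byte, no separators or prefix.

The 8-byte key repeats, so the effective keystream is cf 8c 8d 8a a4 b1 68 18 cf 8c 8d.
byte 0: e6 XOR cf = 29
byte 1: 97 XOR 8c = 1b
byte 2: 10 XOR 8d = 9d
byte 3: 95 XOR 8a = 1f
byte 4: 58 XOR a4 = fc
byte 5: 78 XOR b1 = c9
byte 6: 50 XOR 68 = 38
byte 7: b8 XOR 18 = a0
byte 8: 82 XOR cf = 4d
byte 9: 1b XOR 8c = 97
byte 10: bf XOR 8d = 32

291b9d1ffcc938a04d9732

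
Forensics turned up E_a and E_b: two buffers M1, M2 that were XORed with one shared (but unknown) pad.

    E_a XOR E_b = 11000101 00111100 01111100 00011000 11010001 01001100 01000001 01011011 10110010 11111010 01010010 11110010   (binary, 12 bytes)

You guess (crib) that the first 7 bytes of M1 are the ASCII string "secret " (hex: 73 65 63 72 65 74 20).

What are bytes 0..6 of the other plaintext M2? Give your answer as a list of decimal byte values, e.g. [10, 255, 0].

[182, 89, 31, 106, 180, 56, 97]

Since E_a ⊕ E_b = M1 ⊕ M2, XORing with the guessed M1 bytes yields the corresponding M2 bytes: M2 = (E_a ⊕ E_b) ⊕ M1.
c5 ^ 73 = b6
3c ^ 65 = 59
7c ^ 63 = 1f
18 ^ 72 = 6a
d1 ^ 65 = b4
4c ^ 74 = 38
41 ^ 20 = 61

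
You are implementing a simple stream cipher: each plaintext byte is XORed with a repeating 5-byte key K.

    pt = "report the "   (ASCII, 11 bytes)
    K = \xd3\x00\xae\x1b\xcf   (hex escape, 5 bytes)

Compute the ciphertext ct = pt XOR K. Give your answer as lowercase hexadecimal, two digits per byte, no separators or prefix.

a165de74bda720da73aaf3

The 5-byte key repeats, so the effective keystream is d3 00 ae 1b cf d3 00 ae 1b cf d3.
byte 0: 01110010 XOR 11010011 = 10100001
byte 1: 01100101 XOR 00000000 = 01100101
byte 2: 01110000 XOR 10101110 = 11011110
byte 3: 01101111 XOR 00011011 = 01110100
byte 4: 01110010 XOR 11001111 = 10111101
byte 5: 01110100 XOR 11010011 = 10100111
byte 6: 00100000 XOR 00000000 = 00100000
byte 7: 01110100 XOR 10101110 = 11011010
byte 8: 01101000 XOR 00011011 = 01110011
byte 9: 01100101 XOR 11001111 = 10101010
byte 10: 00100000 XOR 11010011 = 11110011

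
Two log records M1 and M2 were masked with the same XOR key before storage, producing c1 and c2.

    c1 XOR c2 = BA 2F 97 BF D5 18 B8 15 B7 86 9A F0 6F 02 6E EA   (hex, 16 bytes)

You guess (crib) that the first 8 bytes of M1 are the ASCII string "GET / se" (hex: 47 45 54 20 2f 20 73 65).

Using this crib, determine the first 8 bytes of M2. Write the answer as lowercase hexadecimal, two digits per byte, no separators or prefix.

fd6ac39ffa38cb70

Since c1 ⊕ c2 = M1 ⊕ M2, XORing with the guessed M1 bytes yields the corresponding M2 bytes: M2 = (c1 ⊕ c2) ⊕ M1.
ba ^ 47 = fd
2f ^ 45 = 6a
97 ^ 54 = c3
bf ^ 20 = 9f
d5 ^ 2f = fa
18 ^ 20 = 38
b8 ^ 73 = cb
15 ^ 65 = 70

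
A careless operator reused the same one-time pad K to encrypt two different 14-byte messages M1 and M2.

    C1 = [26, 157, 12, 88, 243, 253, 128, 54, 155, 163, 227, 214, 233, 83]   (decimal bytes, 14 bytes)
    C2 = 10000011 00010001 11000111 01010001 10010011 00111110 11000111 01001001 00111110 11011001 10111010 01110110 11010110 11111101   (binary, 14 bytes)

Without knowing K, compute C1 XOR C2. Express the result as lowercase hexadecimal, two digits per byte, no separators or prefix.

C1 ⊕ C2 = (M1 ⊕ K) ⊕ (M2 ⊕ K) = M1 ⊕ M2 — the shared key cancels under XOR.
byte 0:  26 XOR 131 = 153
byte 1: 157 XOR  17 = 140
byte 2:  12 XOR 199 = 203
byte 3:  88 XOR  81 =   9
byte 4: 243 XOR 147 =  96
byte 5: 253 XOR  62 = 195
byte 6: 128 XOR 199 =  71
byte 7:  54 XOR  73 = 127
byte 8: 155 XOR  62 = 165
byte 9: 163 XOR 217 = 122
byte 10: 227 XOR 186 =  89
byte 11: 214 XOR 118 = 160
byte 12: 233 XOR 214 =  63
byte 13:  83 XOR 253 = 174

998ccb0960c3477fa57a59a03fae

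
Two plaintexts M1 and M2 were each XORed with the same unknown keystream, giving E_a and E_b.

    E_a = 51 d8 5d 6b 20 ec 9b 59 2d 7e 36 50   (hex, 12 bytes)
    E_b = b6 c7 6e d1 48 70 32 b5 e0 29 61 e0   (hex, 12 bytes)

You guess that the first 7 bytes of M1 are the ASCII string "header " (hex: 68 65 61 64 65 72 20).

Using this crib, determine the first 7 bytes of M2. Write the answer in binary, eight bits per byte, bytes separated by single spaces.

10001111 01111010 01010010 11011110 00001101 11101110 10001001

First, E_a ⊕ E_b = (M1 ⊕ K) ⊕ (M2 ⊕ K) = M1 ⊕ M2, so the key drops out. Then M2 = (M1 ⊕ M2) ⊕ M1 over the first 7 bytes.
byte 0: (51 XOR b6) XOR 68 = e7 XOR 68 = 8f
byte 1: (d8 XOR c7) XOR 65 = 1f XOR 65 = 7a
byte 2: (5d XOR 6e) XOR 61 = 33 XOR 61 = 52
byte 3: (6b XOR d1) XOR 64 = ba XOR 64 = de
byte 4: (20 XOR 48) XOR 65 = 68 XOR 65 = 0d
byte 5: (ec XOR 70) XOR 72 = 9c XOR 72 = ee
byte 6: (9b XOR 32) XOR 20 = a9 XOR 20 = 89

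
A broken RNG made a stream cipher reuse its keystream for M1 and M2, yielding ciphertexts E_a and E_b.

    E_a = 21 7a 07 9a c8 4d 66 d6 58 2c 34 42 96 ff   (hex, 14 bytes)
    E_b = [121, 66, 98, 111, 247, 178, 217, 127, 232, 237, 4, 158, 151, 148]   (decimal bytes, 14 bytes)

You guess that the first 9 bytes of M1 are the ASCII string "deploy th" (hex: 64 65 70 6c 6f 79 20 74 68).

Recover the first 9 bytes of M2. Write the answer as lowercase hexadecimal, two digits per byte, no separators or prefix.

3c5d159950869fddd8

First, E_a ⊕ E_b = (M1 ⊕ K) ⊕ (M2 ⊕ K) = M1 ⊕ M2, so the key drops out. Then M2 = (M1 ⊕ M2) ⊕ M1 over the first 9 bytes.
byte 0: (21 ⊕ 79) ⊕ 64 = 58 ⊕ 64 = 3c
byte 1: (7a ⊕ 42) ⊕ 65 = 38 ⊕ 65 = 5d
byte 2: (07 ⊕ 62) ⊕ 70 = 65 ⊕ 70 = 15
byte 3: (9a ⊕ 6f) ⊕ 6c = f5 ⊕ 6c = 99
byte 4: (c8 ⊕ f7) ⊕ 6f = 3f ⊕ 6f = 50
byte 5: (4d ⊕ b2) ⊕ 79 = ff ⊕ 79 = 86
byte 6: (66 ⊕ d9) ⊕ 20 = bf ⊕ 20 = 9f
byte 7: (d6 ⊕ 7f) ⊕ 74 = a9 ⊕ 74 = dd
byte 8: (58 ⊕ e8) ⊕ 68 = b0 ⊕ 68 = d8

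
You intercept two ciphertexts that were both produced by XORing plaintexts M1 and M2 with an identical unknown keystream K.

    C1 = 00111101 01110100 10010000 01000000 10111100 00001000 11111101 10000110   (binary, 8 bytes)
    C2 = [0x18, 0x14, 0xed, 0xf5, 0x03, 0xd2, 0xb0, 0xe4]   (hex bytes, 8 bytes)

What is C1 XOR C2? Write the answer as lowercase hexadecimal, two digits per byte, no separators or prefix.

C1 ⊕ C2 = (M1 ⊕ K) ⊕ (M2 ⊕ K) = M1 ⊕ M2 — the shared key cancels under XOR.
byte 0: 00111101 ^ 00011000 = 00100101
byte 1: 01110100 ^ 00010100 = 01100000
byte 2: 10010000 ^ 11101101 = 01111101
byte 3: 01000000 ^ 11110101 = 10110101
byte 4: 10111100 ^ 00000011 = 10111111
byte 5: 00001000 ^ 11010010 = 11011010
byte 6: 11111101 ^ 10110000 = 01001101
byte 7: 10000110 ^ 11100100 = 01100010

25607db5bfda4d62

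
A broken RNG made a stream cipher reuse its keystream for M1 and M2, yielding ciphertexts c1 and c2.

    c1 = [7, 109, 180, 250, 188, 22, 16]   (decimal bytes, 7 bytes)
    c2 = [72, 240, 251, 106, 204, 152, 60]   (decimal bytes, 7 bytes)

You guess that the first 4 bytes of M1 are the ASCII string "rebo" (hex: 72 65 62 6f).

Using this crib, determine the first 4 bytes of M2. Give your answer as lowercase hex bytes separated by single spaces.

First, c1 ⊕ c2 = (M1 ⊕ K) ⊕ (M2 ⊕ K) = M1 ⊕ M2, so the key drops out. Then M2 = (M1 ⊕ M2) ⊕ M1 over the first 4 bytes.
byte 0: (07 ^ 48) ^ 72 = 4f ^ 72 = 3d
byte 1: (6d ^ f0) ^ 65 = 9d ^ 65 = f8
byte 2: (b4 ^ fb) ^ 62 = 4f ^ 62 = 2d
byte 3: (fa ^ 6a) ^ 6f = 90 ^ 6f = ff

3d f8 2d ff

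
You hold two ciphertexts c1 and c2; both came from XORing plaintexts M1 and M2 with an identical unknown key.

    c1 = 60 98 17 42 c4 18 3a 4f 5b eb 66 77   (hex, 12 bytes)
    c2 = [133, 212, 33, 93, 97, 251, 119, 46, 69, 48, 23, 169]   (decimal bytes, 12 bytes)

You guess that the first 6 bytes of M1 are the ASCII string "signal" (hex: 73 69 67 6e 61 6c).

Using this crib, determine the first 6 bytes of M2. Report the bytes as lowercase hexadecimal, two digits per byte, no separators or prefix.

96255171c48f

First, c1 ⊕ c2 = (M1 ⊕ K) ⊕ (M2 ⊕ K) = M1 ⊕ M2, so the key drops out. Then M2 = (M1 ⊕ M2) ⊕ M1 over the first 6 bytes.
byte 0: (60 ^ 85) ^ 73 = e5 ^ 73 = 96
byte 1: (98 ^ d4) ^ 69 = 4c ^ 69 = 25
byte 2: (17 ^ 21) ^ 67 = 36 ^ 67 = 51
byte 3: (42 ^ 5d) ^ 6e = 1f ^ 6e = 71
byte 4: (c4 ^ 61) ^ 61 = a5 ^ 61 = c4
byte 5: (18 ^ fb) ^ 6c = e3 ^ 6c = 8f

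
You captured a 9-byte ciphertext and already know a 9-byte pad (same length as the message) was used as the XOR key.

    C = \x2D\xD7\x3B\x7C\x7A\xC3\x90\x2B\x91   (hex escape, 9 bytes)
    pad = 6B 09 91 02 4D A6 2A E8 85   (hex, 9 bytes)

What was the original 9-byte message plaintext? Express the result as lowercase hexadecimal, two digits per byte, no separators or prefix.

46deaa7e3765bac314

byte 0: 2d XOR 6b = 46
byte 1: d7 XOR 09 = de
byte 2: 3b XOR 91 = aa
byte 3: 7c XOR 02 = 7e
byte 4: 7a XOR 4d = 37
byte 5: c3 XOR a6 = 65
byte 6: 90 XOR 2a = ba
byte 7: 2b XOR e8 = c3
byte 8: 91 XOR 85 = 14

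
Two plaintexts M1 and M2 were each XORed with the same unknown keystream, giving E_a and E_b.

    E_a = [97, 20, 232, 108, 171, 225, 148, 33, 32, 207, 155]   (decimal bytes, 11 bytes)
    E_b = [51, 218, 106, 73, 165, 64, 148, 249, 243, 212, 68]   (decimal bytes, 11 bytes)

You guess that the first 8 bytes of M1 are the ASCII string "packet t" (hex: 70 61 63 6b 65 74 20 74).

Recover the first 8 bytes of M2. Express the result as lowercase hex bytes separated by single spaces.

First, E_a ⊕ E_b = (M1 ⊕ K) ⊕ (M2 ⊕ K) = M1 ⊕ M2, so the key drops out. Then M2 = (M1 ⊕ M2) ⊕ M1 over the first 8 bytes.
byte 0: (61 ⊕ 33) ⊕ 70 = 52 ⊕ 70 = 22
byte 1: (14 ⊕ da) ⊕ 61 = ce ⊕ 61 = af
byte 2: (e8 ⊕ 6a) ⊕ 63 = 82 ⊕ 63 = e1
byte 3: (6c ⊕ 49) ⊕ 6b = 25 ⊕ 6b = 4e
byte 4: (ab ⊕ a5) ⊕ 65 = 0e ⊕ 65 = 6b
byte 5: (e1 ⊕ 40) ⊕ 74 = a1 ⊕ 74 = d5
byte 6: (94 ⊕ 94) ⊕ 20 = 00 ⊕ 20 = 20
byte 7: (21 ⊕ f9) ⊕ 74 = d8 ⊕ 74 = ac

22 af e1 4e 6b d5 20 ac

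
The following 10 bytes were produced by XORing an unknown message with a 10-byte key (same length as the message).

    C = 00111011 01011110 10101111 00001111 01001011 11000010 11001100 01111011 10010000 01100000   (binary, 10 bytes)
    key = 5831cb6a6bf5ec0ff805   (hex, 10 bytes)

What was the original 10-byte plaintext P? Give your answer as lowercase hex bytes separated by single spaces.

63 6f 64 65 20 37 20 74 68 65

XOR is its own inverse, so applying the key byte-wise gives the result directly.
byte 0: 3b xor 58 = 63
byte 1: 5e xor 31 = 6f
byte 2: af xor cb = 64
byte 3: 0f xor 6a = 65
byte 4: 4b xor 6b = 20
byte 5: c2 xor f5 = 37
byte 6: cc xor ec = 20
byte 7: 7b xor 0f = 74
byte 8: 90 xor f8 = 68
byte 9: 60 xor 05 = 65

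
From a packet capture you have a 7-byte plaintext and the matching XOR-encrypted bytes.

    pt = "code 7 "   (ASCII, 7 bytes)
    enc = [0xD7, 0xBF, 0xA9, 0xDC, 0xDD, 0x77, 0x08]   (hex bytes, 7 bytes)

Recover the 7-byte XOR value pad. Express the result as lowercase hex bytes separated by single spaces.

b4 d0 cd b9 fd 40 28

Since enc = pt ⊕ pad, XORing both sides with pt gives pad = pt ⊕ enc.
01100011 ^ 11010111 = 10110100
01101111 ^ 10111111 = 11010000
01100100 ^ 10101001 = 11001101
01100101 ^ 11011100 = 10111001
00100000 ^ 11011101 = 11111101
00110111 ^ 01110111 = 01000000
00100000 ^ 00001000 = 00101000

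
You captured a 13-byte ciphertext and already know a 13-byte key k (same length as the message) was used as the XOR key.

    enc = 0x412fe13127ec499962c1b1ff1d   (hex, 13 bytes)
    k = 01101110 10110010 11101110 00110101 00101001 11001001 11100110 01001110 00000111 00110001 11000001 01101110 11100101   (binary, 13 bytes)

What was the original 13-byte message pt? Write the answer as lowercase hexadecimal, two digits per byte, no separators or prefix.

2f9d0f040e25afd765f07091f8

XOR is its own inverse, so applying the key byte-wise gives the result directly.
byte 0: 41 XOR 6e = 2f
byte 1: 2f XOR b2 = 9d
byte 2: e1 XOR ee = 0f
byte 3: 31 XOR 35 = 04
byte 4: 27 XOR 29 = 0e
byte 5: ec XOR c9 = 25
byte 6: 49 XOR e6 = af
byte 7: 99 XOR 4e = d7
byte 8: 62 XOR 07 = 65
byte 9: c1 XOR 31 = f0
byte 10: b1 XOR c1 = 70
byte 11: ff XOR 6e = 91
byte 12: 1d XOR e5 = f8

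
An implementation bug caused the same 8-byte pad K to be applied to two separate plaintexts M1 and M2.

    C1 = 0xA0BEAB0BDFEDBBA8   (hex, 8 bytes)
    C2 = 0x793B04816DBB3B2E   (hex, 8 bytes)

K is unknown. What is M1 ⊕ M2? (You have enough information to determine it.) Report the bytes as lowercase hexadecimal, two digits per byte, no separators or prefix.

C1 ⊕ C2 = (M1 ⊕ K) ⊕ (M2 ⊕ K) = M1 ⊕ M2 — the shared key cancels under XOR.
byte 0: a0 XOR 79 = d9
byte 1: be XOR 3b = 85
byte 2: ab XOR 04 = af
byte 3: 0b XOR 81 = 8a
byte 4: df XOR 6d = b2
byte 5: ed XOR bb = 56
byte 6: bb XOR 3b = 80
byte 7: a8 XOR 2e = 86

d985af8ab2568086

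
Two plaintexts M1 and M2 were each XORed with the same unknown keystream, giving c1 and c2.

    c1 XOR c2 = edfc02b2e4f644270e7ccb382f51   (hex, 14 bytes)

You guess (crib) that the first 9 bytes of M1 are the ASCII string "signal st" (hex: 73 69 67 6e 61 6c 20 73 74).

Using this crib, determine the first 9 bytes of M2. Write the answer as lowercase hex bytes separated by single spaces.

Since c1 ⊕ c2 = M1 ⊕ M2, XORing with the guessed M1 bytes yields the corresponding M2 bytes: M2 = (c1 ⊕ c2) ⊕ M1.
byte 0: 237 XOR 115 = 158
byte 1: 252 XOR 105 = 149
byte 2:   2 XOR 103 = 101
byte 3: 178 XOR 110 = 220
byte 4: 228 XOR  97 = 133
byte 5: 246 XOR 108 = 154
byte 6:  68 XOR  32 = 100
byte 7:  39 XOR 115 =  84
byte 8:  14 XOR 116 = 122

9e 95 65 dc 85 9a 64 54 7a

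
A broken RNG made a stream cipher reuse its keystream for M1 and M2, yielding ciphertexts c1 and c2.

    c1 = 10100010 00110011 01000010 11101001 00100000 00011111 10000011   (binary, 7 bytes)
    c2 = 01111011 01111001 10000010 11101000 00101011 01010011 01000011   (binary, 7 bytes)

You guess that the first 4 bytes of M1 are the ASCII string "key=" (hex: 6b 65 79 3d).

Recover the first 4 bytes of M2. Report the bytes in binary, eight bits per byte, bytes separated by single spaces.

First, c1 ⊕ c2 = (M1 ⊕ K) ⊕ (M2 ⊕ K) = M1 ⊕ M2, so the key drops out. Then M2 = (M1 ⊕ M2) ⊕ M1 over the first 4 bytes.
byte 0: (a2 xor 7b) xor 6b = d9 xor 6b = b2
byte 1: (33 xor 79) xor 65 = 4a xor 65 = 2f
byte 2: (42 xor 82) xor 79 = c0 xor 79 = b9
byte 3: (e9 xor e8) xor 3d = 01 xor 3d = 3c

10110010 00101111 10111001 00111100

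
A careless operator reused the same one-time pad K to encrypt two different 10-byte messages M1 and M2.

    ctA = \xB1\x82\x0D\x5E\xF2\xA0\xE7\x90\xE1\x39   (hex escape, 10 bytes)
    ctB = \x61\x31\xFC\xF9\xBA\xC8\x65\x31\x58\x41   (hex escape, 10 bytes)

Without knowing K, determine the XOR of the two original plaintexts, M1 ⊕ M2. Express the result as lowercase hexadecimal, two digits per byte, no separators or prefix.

d0b3f1a7486882a1b978

ctA ⊕ ctB = (M1 ⊕ K) ⊕ (M2 ⊕ K) = M1 ⊕ M2 — the shared key cancels under XOR.
b1 ^ 61 = d0
82 ^ 31 = b3
0d ^ fc = f1
5e ^ f9 = a7
f2 ^ ba = 48
a0 ^ c8 = 68
e7 ^ 65 = 82
90 ^ 31 = a1
e1 ^ 58 = b9
39 ^ 41 = 78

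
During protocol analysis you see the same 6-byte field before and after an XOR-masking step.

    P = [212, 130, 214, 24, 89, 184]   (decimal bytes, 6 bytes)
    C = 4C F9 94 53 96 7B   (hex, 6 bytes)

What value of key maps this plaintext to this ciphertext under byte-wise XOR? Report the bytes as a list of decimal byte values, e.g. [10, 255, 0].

Since C = P ⊕ key, XORing both sides with P gives key = P ⊕ C.
d4 ⊕ 4c = 98
82 ⊕ f9 = 7b
d6 ⊕ 94 = 42
18 ⊕ 53 = 4b
59 ⊕ 96 = cf
b8 ⊕ 7b = c3

[152, 123, 66, 75, 207, 195]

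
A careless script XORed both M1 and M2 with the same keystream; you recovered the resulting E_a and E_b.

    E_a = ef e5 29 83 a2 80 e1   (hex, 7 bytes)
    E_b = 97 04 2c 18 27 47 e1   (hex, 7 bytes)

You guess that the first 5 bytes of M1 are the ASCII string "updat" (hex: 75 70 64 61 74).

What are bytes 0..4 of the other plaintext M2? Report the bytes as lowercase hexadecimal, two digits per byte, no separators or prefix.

0d9161faf1

First, E_a ⊕ E_b = (M1 ⊕ K) ⊕ (M2 ⊕ K) = M1 ⊕ M2, so the key drops out. Then M2 = (M1 ⊕ M2) ⊕ M1 over the first 5 bytes.
byte 0: (ef XOR 97) XOR 75 = 78 XOR 75 = 0d
byte 1: (e5 XOR 04) XOR 70 = e1 XOR 70 = 91
byte 2: (29 XOR 2c) XOR 64 = 05 XOR 64 = 61
byte 3: (83 XOR 18) XOR 61 = 9b XOR 61 = fa
byte 4: (a2 XOR 27) XOR 74 = 85 XOR 74 = f1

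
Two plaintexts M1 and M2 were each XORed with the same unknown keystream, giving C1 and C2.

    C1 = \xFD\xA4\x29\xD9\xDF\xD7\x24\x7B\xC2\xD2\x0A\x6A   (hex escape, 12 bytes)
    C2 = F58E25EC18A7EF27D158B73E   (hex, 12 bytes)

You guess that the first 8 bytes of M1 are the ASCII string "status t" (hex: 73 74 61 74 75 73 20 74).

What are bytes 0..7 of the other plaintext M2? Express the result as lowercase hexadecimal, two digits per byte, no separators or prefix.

7b5e6d41b203eb28

First, C1 ⊕ C2 = (M1 ⊕ K) ⊕ (M2 ⊕ K) = M1 ⊕ M2, so the key drops out. Then M2 = (M1 ⊕ M2) ⊕ M1 over the first 8 bytes.
byte 0: (fd XOR f5) XOR 73 = 08 XOR 73 = 7b
byte 1: (a4 XOR 8e) XOR 74 = 2a XOR 74 = 5e
byte 2: (29 XOR 25) XOR 61 = 0c XOR 61 = 6d
byte 3: (d9 XOR ec) XOR 74 = 35 XOR 74 = 41
byte 4: (df XOR 18) XOR 75 = c7 XOR 75 = b2
byte 5: (d7 XOR a7) XOR 73 = 70 XOR 73 = 03
byte 6: (24 XOR ef) XOR 20 = cb XOR 20 = eb
byte 7: (7b XOR 27) XOR 74 = 5c XOR 74 = 28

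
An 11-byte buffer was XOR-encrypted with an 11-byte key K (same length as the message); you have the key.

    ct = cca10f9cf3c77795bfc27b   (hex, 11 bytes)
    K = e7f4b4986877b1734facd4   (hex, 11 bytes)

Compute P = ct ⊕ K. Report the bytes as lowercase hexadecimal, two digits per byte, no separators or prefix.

cc ^ e7 = 2b
a1 ^ f4 = 55
0f ^ b4 = bb
9c ^ 98 = 04
f3 ^ 68 = 9b
c7 ^ 77 = b0
77 ^ b1 = c6
95 ^ 73 = e6
bf ^ 4f = f0
c2 ^ ac = 6e
7b ^ d4 = af

2b55bb049bb0c6e6f06eaf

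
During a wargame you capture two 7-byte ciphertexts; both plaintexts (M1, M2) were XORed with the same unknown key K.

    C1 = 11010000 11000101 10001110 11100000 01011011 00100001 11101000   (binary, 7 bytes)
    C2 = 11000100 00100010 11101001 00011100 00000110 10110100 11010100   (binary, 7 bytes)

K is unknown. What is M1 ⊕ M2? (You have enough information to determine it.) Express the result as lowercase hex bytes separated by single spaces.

14 e7 67 fc 5d 95 3c

C1 ⊕ C2 = (M1 ⊕ K) ⊕ (M2 ⊕ K) = M1 ⊕ M2 — the shared key cancels under XOR.
d0 XOR c4 = 14
c5 XOR 22 = e7
8e XOR e9 = 67
e0 XOR 1c = fc
5b XOR 06 = 5d
21 XOR b4 = 95
e8 XOR d4 = 3c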